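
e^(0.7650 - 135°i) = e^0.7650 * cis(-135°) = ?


e^0.7650 = 2.1490
cos(-135°) = -0.7071
sin(-135°) = -0.7071
Real = 2.1490*(-0.7071) = -1.5196
Imag = 2.1490*(-0.7071) = -1.5196

-1.5196 - 1.5196i


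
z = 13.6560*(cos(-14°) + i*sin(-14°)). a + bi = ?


a = 13.6560*cos(-14°) = 13.6560*0.9703 = 13.2504
b = 13.6560*sin(-14°) = 13.6560*(-0.24192) = -3.3037

13.2504 - 3.3037i


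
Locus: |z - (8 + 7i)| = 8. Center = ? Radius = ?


|z - z0| = r is a circle with center z0 and radius r.
Center = (8, 7), radius = 8

Circle with center (8, 7) and radius 8


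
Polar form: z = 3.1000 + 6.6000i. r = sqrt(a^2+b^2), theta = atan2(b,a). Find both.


r = sqrt(9.61+43.56) = sqrt(53.17) = 7.2918
theta = atan2(6.6, 3.1) = 64.8407 degrees

r = 7.2918, theta = 64.8407 degrees


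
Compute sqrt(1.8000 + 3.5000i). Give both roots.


|z| = sqrt(3.24+12.25) = 3.9357
sqrt((|z|+a)/2) = sqrt((3.9357+1.8)/2) = sqrt(2.8679) = 1.6935
sqrt((|z|-a)/2) = sqrt((3.9357-1.8)/2) = sqrt(1.0679) = 1.0334

±(1.6935 + 1.0334i) i.e. 1.6935 + 1.0334i and -1.6935 - 1.0334i


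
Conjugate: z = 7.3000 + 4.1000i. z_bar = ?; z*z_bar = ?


z_bar = 7.3000 - 4.1000i
z*z_bar = 7.3^2 + 4.1^2 = 53.29 + 16.81 = 70.1

z_bar = 7.3000 - 4.1000i, z*z_bar = 70.1


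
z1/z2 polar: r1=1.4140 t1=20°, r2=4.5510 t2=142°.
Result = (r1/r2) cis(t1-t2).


r = 1.4140 / 4.5510 = 0.3107
theta = 20° - 142° = -122° = 238° (mod 360)

0.3107 cis(238°)


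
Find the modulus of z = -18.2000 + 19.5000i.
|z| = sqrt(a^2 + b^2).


|z| = sqrt((-18.2)^2 + 19.5^2) = sqrt(331.24 + 380.25) = sqrt(711.49) = 26.6738

|z| = 26.6738


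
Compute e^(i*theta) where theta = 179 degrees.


cos(179°) = -0.9998
sin(179°) = 0.0175

e^(i*179°) = -0.9998 + 0.0175i


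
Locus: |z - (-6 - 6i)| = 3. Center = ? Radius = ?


|z - z0| = r is a circle with center z0 and radius r.
Center = (-6, -6), radius = 3

Circle with center (-6, -6) and radius 3


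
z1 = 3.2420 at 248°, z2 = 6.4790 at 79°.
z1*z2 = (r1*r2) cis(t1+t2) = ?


r = 3.2420 * 6.4790 = 21.0049
theta = 248° + 79° = 327° = 327° (mod 360)

21.0049 cis(327°)


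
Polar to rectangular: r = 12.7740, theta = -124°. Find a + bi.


a = 12.7740*cos(-124°) = 12.7740*(-0.55919) = -7.1431
b = 12.7740*sin(-124°) = 12.7740*(-0.829038) = -10.5901

-7.1431 - 10.5901i


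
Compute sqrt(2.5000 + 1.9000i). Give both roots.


|z| = sqrt(6.25+3.61) = 3.1401
sqrt((|z|+a)/2) = sqrt((3.1401+2.5)/2) = sqrt(2.8200) = 1.6793
sqrt((|z|-a)/2) = sqrt((3.1401-2.5)/2) = sqrt(0.3200) = 0.5657

±(1.6793 + 0.5657i) i.e. 1.6793 + 0.5657i and -1.6793 - 0.5657i


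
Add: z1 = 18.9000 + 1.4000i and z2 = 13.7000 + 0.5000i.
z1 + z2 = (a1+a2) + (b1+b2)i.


Real: 18.9 + 13.7 = 32.6
Imag: 1.4 + 0.5 = 1.9

32.6000 + 1.9000i


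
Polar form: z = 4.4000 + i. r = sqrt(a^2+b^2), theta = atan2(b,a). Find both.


r = sqrt(19.36+1) = sqrt(20.36) = 4.5122
theta = atan2(1, 4.4) = 12.8043 degrees

r = 4.5122, theta = 12.8043 degrees


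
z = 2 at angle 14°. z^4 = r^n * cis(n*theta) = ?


r^4 = 2^4 = 16
n*theta = 4*14° = 56° = 56° (mod 360)
a = 16*cos(56°) = 8.9471
b = 16*sin(56°) = 13.2646

16 cis(56°) = 8.9471 + 13.2646i


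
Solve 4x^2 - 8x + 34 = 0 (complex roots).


disc = (-8)^2 - 4*4*34 = 64 - 544 = -480
sqrt(|disc|) = sqrt(480) = 21.9089
Real part = 8/(2*4) = 1.0000
Imag part = 21.9089/(2*4) = 2.7386

1.0000 ± 2.7386i


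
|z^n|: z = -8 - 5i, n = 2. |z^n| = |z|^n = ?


|z| = sqrt(64+25) = sqrt(89) = 9.4340
|z^2| = |z|^2 = (sqrt(89))^2 = 89

|z^2| = 89


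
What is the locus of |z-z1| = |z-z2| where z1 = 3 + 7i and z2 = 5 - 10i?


Equal distances means the locus is the perpendicular bisector of z1 and z2.
Midpoint = ((3+5)/2, (7+(-10))/2) = (4.0000, -1.5000)

Perpendicular bisector through (4.0000, -1.5000)


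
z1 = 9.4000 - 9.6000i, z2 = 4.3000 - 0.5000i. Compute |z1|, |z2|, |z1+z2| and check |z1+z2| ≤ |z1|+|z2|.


|z1| = sqrt(9.4^2 + (-9.6)^2) = sqrt(180.52) = 13.4358
|z2| = sqrt(4.3^2 + (-0.5)^2) = sqrt(18.74) = 4.3290
z1+z2 = 13.7000 - 10.1000i
|z1+z2| = sqrt(289.7) = 17.0206
|z1|+|z2| = 13.4358 + 4.3290 = 17.7648

|z1+z2| = 17.0206 ≤ |z1|+|z2| = 17.7648 (verified)


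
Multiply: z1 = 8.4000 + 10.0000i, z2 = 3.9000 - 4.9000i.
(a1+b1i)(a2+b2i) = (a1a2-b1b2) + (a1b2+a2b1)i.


Real = 8.4*3.9 - 10*(-4.9) = 32.76 - (-49) = 81.76
Imag = 8.4*(-4.9) + 3.9*10 = -41.16 + 39 = -2.16

81.7600 - 2.1600i


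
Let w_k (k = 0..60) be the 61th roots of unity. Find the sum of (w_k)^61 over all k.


The roots are w_k = w^k with w = e^(2*pi*i/61), and (w^k)^61 = (w^61)^k.
So S = 1 + u + u^2 + ... + u^(60) with u = w^61.
61 = 1*61 + 0, so 61 is a multiple of 61 and u = (w^61)^1 = 1.
Every one of the 61 terms equals 1: S = 61

S = 61


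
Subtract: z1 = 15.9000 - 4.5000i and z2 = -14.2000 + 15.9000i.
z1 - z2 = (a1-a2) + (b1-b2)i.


Real: 15.9 + 14.2 = 30.1
Imag: -4.5 - 15.9 = -20.4

30.1000 - 20.4000i


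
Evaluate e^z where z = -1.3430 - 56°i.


e^-1.3430 = 0.26106
cos(-56°) = 0.5592
sin(-56°) = -0.829
Real = 0.26106*0.5592 = 0.1460
Imag = 0.26106*(-0.829) = -0.2164

0.1460 - 0.2164i


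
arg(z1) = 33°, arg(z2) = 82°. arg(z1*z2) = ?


arg(z1*z2) = 33° + 82° = 115°
Normalized to (-180°, 180°]: 115°

115°


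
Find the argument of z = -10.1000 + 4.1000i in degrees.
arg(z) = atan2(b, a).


Re = -10.1, Im = 4.1
arg = atan2(4.1, -10.1) = 157.9058 degrees

arg(z) = 157.9058 degrees


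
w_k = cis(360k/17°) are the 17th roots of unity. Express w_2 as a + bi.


Angle = 360*2/17 = 42.3529°
a = cos(42.3529°) = 0.7390
b = sin(42.3529°) = 0.6737

0.7390 + 0.6737i


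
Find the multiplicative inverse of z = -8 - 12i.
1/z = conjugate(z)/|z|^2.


|z|^2 = 64+144 = 208
1/z = (-8 + 12i)/208

1/z = -0.0385 + 0.0577i


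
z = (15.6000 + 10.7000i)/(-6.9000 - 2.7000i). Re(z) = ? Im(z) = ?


Multiply by conjugate: (15.6000 + 10.7000i)(-6.9000 + 2.7000i) / ((-6.9)^2 + (-2.7)^2)
Numerator real = 15.6*(-6.9) + 10.7*(-2.7) = -136.53
Numerator imag = 10.7*(-6.9) - 15.6*(-2.7) = -31.71
Denominator = 54.9
Re(z) = -136.53/54.9 = -2.4869
Im(z) = -31.71/54.9 = -0.5776

Re(z) = -2.4869, Im(z) = -0.5776


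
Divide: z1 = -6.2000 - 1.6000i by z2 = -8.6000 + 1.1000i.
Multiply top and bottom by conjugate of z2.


Conjugate of z2 = -8.6000 - 1.1000i
Numerator: (-6.2000 - 1.6000i)(-8.6000 - 1.1000i) = 51.5600 + 20.5800i
Denominator: (-8.6)^2 + 1.1^2 = 75.17
Result = (51.5600 + 20.5800i)/75.17

0.6859 + 0.2738i


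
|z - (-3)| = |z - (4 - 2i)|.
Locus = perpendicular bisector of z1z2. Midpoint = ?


Equal distances means the locus is the perpendicular bisector of z1 and z2.
Midpoint = ((-3+4)/2, (0+(-2))/2) = (0.5000, -1.0000)

Perpendicular bisector through (0.5000, -1.0000)


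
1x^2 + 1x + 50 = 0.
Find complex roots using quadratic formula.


disc = 1^2 - 4*1*50 = 1 - 200 = -199
sqrt(|disc|) = sqrt(199) = 14.1067
Real part = -1/(2*1) = -0.5000
Imag part = 14.1067/(2*1) = 7.0534

-0.5000 ± 7.0534i


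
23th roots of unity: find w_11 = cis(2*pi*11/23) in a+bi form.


Angle = 360*11/23 = 172.1739°
a = cos(172.1739°) = -0.9907
b = sin(172.1739°) = 0.1362

-0.9907 + 0.1362i


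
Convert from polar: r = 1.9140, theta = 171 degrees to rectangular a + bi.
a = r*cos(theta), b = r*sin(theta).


a = 1.9140*cos(171°) = 1.9140*(-0.98769) = -1.8904
b = 1.9140*sin(171°) = 1.9140*0.15643 = 0.2994

-1.8904 + 0.2994i


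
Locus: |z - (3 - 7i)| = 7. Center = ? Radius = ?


|z - z0| = r is a circle with center z0 and radius r.
Center = (3, -7), radius = 7

Circle with center (3, -7) and radius 7


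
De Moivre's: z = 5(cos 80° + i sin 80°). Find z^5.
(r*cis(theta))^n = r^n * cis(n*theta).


r^5 = 5^5 = 3125
n*theta = 5*80° = 400° = 40° (mod 360)
a = 3125*cos(40°) = 2393.8889
b = 3125*sin(40°) = 2008.7113

3125 cis(40°) = 2393.8889 + 2008.7113i


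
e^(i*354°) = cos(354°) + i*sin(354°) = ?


cos(354°) = 0.9945
sin(354°) = -0.1045

e^(i*354°) = 0.9945 - 0.1045i


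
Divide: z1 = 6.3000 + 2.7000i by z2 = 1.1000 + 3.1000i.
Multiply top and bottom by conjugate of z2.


Conjugate of z2 = 1.1000 - 3.1000i
Numerator: (6.3000 + 2.7000i)(1.1000 - 3.1000i) = 15.3000 - 16.5600i
Denominator: 1.1^2 + 3.1^2 = 10.82
Result = (15.3000 - 16.5600i)/10.82

1.4140 - 1.5305i


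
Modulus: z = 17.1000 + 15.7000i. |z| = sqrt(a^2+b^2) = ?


|z| = sqrt(17.1^2 + 15.7^2) = sqrt(292.41 + 246.49) = sqrt(538.9) = 23.2142

|z| = 23.2142


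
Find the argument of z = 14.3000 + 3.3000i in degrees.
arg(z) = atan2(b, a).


Re = 14.3, Im = 3.3
arg = atan2(3.3, 14.3) = 12.9946 degrees

arg(z) = 12.9946 degrees


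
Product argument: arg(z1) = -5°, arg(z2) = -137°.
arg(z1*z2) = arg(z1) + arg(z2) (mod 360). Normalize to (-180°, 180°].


arg(z1*z2) = -5° - 137° = -142°
Normalized to (-180°, 180°]: -142°

-142°


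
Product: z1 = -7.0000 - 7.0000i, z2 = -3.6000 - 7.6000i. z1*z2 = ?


Real = -7*(-3.6) - (-7)*(-7.6) = 25.2 - 53.2 = -28
Imag = -7*(-7.6) - (3.6)*(-7) = 53.2 + 25.2 = 78.4

-28.0000 + 78.4000i


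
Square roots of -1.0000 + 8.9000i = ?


|z| = sqrt(1+79.21) = 8.9560
sqrt((|z|+a)/2) = sqrt((8.9560+(-1))/2) = sqrt(3.9780) = 1.9945
sqrt((|z|-a)/2) = sqrt((8.9560-(-1))/2) = sqrt(4.9780) = 2.2311

±(1.9945 + 2.2311i) i.e. 1.9945 + 2.2311i and -1.9945 - 2.2311i


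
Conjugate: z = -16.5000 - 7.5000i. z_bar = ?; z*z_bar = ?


z_bar = -16.5000 + 7.5000i
z*z_bar = (-16.5)^2 + (-7.5)^2 = 272.25 + 56.25 = 328.5

z_bar = -16.5000 + 7.5000i, z*z_bar = 328.5


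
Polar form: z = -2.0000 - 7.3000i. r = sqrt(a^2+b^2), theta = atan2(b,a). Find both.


r = sqrt(4+53.29) = sqrt(57.29) = 7.5690
theta = atan2(-7.3, -2) = -105.3215 degrees

r = 7.5690, theta = -105.3215 degrees


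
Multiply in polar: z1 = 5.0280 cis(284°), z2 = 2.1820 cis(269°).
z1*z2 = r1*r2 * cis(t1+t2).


r = 5.0280 * 2.1820 = 10.9711
theta = 284° + 269° = 553° = 193° (mod 360)

10.9711 cis(193°)


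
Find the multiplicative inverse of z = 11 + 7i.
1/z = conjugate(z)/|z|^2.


|z|^2 = 121+49 = 170
1/z = (11 - 7i)/170

1/z = 0.0647 - 0.0412i


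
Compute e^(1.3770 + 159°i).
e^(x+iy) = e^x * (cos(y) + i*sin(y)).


e^1.3770 = 3.9630
cos(159°) = -0.93358
sin(159°) = 0.35837
Real = 3.9630*(-0.93358) = -3.6998
Imag = 3.9630*0.35837 = 1.4202

-3.6998 + 1.4202i


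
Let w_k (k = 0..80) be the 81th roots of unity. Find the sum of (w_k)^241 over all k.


The roots are w_k = w^k with w = e^(2*pi*i/81), and (w^k)^241 = (w^241)^k.
So S = 1 + u + u^2 + ... + u^(80) with u = w^241.
241 = 2*81 + 79, so 241 is not a multiple of 81: u = (w^81)^2 * w^79 = w^79 ≠ 1 (w is a primitive 81th root), while u^81 = (w^81)^241 = 1.
Geometric series: S = (1 - u^81)/(1 - u) = (1 - 1)/(1 - u) = 0

S = 0


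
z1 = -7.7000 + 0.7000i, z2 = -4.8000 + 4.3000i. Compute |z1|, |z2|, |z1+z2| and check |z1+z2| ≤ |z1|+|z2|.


|z1| = sqrt((-7.7)^2 + 0.7^2) = sqrt(59.78) = 7.7318
|z2| = sqrt((-4.8)^2 + 4.3^2) = sqrt(41.53) = 6.4444
z1+z2 = -12.5000 + 5.0000i
|z1+z2| = sqrt(181.25) = 13.4629
|z1|+|z2| = 7.7318 + 6.4444 = 14.1762

|z1+z2| = 13.4629 ≤ |z1|+|z2| = 14.1762 (verified)


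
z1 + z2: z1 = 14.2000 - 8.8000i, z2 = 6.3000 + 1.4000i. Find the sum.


Real: 14.2 + 6.3 = 20.5
Imag: -8.8 + 1.4 = -7.4

20.5000 - 7.4000i


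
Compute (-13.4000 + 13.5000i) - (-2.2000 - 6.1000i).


Real: -13.4 + 2.2 = -11.2
Imag: 13.5 + 6.1 = 19.6

-11.2000 + 19.6000i


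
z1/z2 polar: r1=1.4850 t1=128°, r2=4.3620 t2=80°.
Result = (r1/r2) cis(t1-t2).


r = 1.4850 / 4.3620 = 0.3404
theta = 128° - 80° = 48° = 48° (mod 360)

0.3404 cis(48°)


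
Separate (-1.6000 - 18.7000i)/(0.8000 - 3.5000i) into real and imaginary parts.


Multiply by conjugate: (-1.6000 - 18.7000i)(0.8000 + 3.5000i) / (0.8^2 + (-3.5)^2)
Numerator real = -1.6*0.8 - (18.7)*(-3.5) = 64.17
Numerator imag = -18.7*0.8 - (-1.6)*(-3.5) = -20.56
Denominator = 12.89
Re(z) = 64.17/12.89 = 4.9783
Im(z) = -20.56/12.89 = -1.5950

Re(z) = 4.9783, Im(z) = -1.5950


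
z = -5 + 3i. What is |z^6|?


|z| = sqrt(25+9) = sqrt(34) = 5.8310
|z^6| = |z|^6 = (sqrt(34))^6 = 34^3 = 39304

|z^6| = 39304


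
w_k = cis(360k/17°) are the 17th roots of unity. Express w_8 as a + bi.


Angle = 360*8/17 = 169.4118°
a = cos(169.4118°) = -0.9830
b = sin(169.4118°) = 0.1837

-0.9830 + 0.1837i


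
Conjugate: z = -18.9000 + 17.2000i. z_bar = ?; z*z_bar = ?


z_bar = -18.9000 - 17.2000i
z*z_bar = (-18.9)^2 + 17.2^2 = 357.21 + 295.84 = 653.05

z_bar = -18.9000 - 17.2000i, z*z_bar = 653.05


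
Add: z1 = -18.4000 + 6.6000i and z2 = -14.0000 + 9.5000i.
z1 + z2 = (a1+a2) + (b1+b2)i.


Real: -18.4 - 14 = -32.4
Imag: 6.6 + 9.5 = 16.1

-32.4000 + 16.1000i


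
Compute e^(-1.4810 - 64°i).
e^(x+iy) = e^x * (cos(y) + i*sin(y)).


e^-1.4810 = 0.2274
cos(-64°) = 0.4384
sin(-64°) = -0.8988
Real = 0.2274*0.4384 = 0.0997
Imag = 0.2274*(-0.8988) = -0.2044

0.0997 - 0.2044i


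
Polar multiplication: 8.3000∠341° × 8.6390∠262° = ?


r = 8.3000 * 8.6390 = 71.7037
theta = 341° + 262° = 603° = 243° (mod 360)

71.7037 cis(243°)


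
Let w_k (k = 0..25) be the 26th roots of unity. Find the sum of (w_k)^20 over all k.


The roots are w_k = w^k with w = e^(2*pi*i/26), and (w^k)^20 = (w^20)^k.
So S = 1 + u + u^2 + ... + u^(25) with u = w^20.
20 = 0*26 + 20, so 20 is not a multiple of 26: u = w^20 ≠ 1 (w is a primitive 26th root), while u^26 = (w^26)^20 = 1.
Geometric series: S = (1 - u^26)/(1 - u) = (1 - 1)/(1 - u) = 0

S = 0


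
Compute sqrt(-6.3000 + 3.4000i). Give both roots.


|z| = sqrt(39.69+11.56) = 7.1589
sqrt((|z|+a)/2) = sqrt((7.1589+(-6.3))/2) = sqrt(0.4295) = 0.6553
sqrt((|z|-a)/2) = sqrt((7.1589-(-6.3))/2) = sqrt(6.7295) = 2.5941

±(0.6553 + 2.5941i) i.e. 0.6553 + 2.5941i and -0.6553 - 2.5941i


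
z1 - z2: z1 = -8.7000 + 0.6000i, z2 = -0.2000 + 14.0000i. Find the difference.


Real: -8.7 + 0.2 = -8.5
Imag: 0.6 - 14 = -13.4

-8.5000 - 13.4000i


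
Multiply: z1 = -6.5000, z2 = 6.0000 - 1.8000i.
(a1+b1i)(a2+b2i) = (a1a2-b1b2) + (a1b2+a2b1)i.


Real = -6.5*6 - 0*(-1.8) = -39 - 0 = -39
Imag = -6.5*(-1.8) + 6*0 = 11.7 + 0 = 11.7

-39.0000 + 11.7000i


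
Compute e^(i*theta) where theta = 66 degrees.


cos(66°) = 0.4067
sin(66°) = 0.9135

e^(i*66°) = 0.4067 + 0.9135i


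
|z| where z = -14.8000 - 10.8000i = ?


|z| = sqrt((-14.8)^2 + (-10.8)^2) = sqrt(219.04 + 116.64) = sqrt(335.68) = 18.3216

|z| = 18.3216


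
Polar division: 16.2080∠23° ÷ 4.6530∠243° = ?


r = 16.2080 / 4.6530 = 3.4833
theta = 23° - 243° = -220° = 140° (mod 360)

3.4833 cis(140°)


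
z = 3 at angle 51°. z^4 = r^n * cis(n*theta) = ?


r^4 = 3^4 = 81
n*theta = 4*51° = 204° = 204° (mod 360)
a = 81*cos(204°) = -73.9972
b = 81*sin(204°) = -32.9457

81 cis(204°) = -73.9972 - 32.9457i


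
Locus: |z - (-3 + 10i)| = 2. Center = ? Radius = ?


|z - z0| = r is a circle with center z0 and radius r.
Center = (-3, 10), radius = 2

Circle with center (-3, 10) and radius 2


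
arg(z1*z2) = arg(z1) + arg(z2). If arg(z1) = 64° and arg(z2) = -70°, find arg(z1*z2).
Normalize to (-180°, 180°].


arg(z1*z2) = 64° - 70° = -6°
Normalized to (-180°, 180°]: -6°

-6°


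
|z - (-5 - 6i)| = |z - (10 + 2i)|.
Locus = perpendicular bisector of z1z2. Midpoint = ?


Equal distances means the locus is the perpendicular bisector of z1 and z2.
Midpoint = ((-5+10)/2, (-6+2)/2) = (2.5000, -2.0000)

Perpendicular bisector through (2.5000, -2.0000)


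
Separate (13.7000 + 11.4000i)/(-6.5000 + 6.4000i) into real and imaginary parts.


Multiply by conjugate: (13.7000 + 11.4000i)(-6.5000 - 6.4000i) / ((-6.5)^2 + 6.4^2)
Numerator real = 13.7*(-6.5) + 11.4*6.4 = -16.09
Numerator imag = 11.4*(-6.5) - 13.7*6.4 = -161.78
Denominator = 83.21
Re(z) = -16.09/83.21 = -0.1934
Im(z) = -161.78/83.21 = -1.9442

Re(z) = -0.1934, Im(z) = -1.9442


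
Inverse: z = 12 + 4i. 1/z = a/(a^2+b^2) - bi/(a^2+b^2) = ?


|z|^2 = 144+16 = 160
1/z = (12 - 4i)/160

1/z = 0.0750 - 0.0250i


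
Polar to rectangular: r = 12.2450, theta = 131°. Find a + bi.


a = 12.2450*cos(131°) = 12.2450*(-0.656059) = -8.0334
b = 12.2450*sin(131°) = 12.2450*0.75471 = 9.2414

-8.0334 + 9.2414i


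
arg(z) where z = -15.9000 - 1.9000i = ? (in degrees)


Re = -15.9, Im = -1.9
arg = atan2(-1.9, -15.9) = -173.1856 degrees

arg(z) = -173.1856 degrees


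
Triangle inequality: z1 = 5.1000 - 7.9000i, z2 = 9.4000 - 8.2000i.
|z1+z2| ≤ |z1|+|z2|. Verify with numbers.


|z1| = sqrt(5.1^2 + (-7.9)^2) = sqrt(88.42) = 9.4032
|z2| = sqrt(9.4^2 + (-8.2)^2) = sqrt(155.6) = 12.4740
z1+z2 = 14.5000 - 16.1000i
|z1+z2| = sqrt(469.46) = 21.6670
|z1|+|z2| = 9.4032 + 12.4740 = 21.8772

|z1+z2| = 21.6670 ≤ |z1|+|z2| = 21.8772 (verified)


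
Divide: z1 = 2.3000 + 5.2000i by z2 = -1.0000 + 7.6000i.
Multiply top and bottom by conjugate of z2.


Conjugate of z2 = -1.0000 - 7.6000i
Numerator: (2.3000 + 5.2000i)(-1.0000 - 7.6000i) = 37.2200 - 22.6800i
Denominator: (-1)^2 + 7.6^2 = 58.76
Result = (37.2200 - 22.6800i)/58.76

0.6334 - 0.3860i


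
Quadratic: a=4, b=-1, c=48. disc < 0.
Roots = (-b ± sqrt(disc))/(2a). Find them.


disc = (-1)^2 - 4*4*48 = 1 - 768 = -767
sqrt(|disc|) = sqrt(767) = 27.6948
Real part = 1/(2*4) = 0.1250
Imag part = 27.6948/(2*4) = 3.4618

0.1250 ± 3.4618i


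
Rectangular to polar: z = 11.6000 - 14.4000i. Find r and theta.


r = sqrt(134.56+207.36) = sqrt(341.92) = 18.4911
theta = atan2(-14.4, 11.6) = -51.1466 degrees

r = 18.4911, theta = -51.1466 degrees


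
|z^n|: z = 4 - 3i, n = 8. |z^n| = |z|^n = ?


|z| = sqrt(16+9) = sqrt(25) = 5
|z^8| = |z|^8 = 5^8 = 390625

|z^8| = 390625


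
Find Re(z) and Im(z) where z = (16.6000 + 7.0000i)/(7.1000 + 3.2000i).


Multiply by conjugate: (16.6000 + 7.0000i)(7.1000 - 3.2000i) / (7.1^2 + 3.2^2)
Numerator real = 16.6*7.1 + 7*3.2 = 140.26
Numerator imag = 7*7.1 - 16.6*3.2 = -3.42
Denominator = 60.65
Re(z) = 140.26/60.65 = 2.3126
Im(z) = -3.42/60.65 = -0.0564

Re(z) = 2.3126, Im(z) = -0.0564


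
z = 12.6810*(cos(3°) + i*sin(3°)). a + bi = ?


a = 12.6810*cos(3°) = 12.6810*0.99863 = 12.6636
b = 12.6810*sin(3°) = 12.6810*0.05234 = 0.6637

12.6636 + 0.6637i


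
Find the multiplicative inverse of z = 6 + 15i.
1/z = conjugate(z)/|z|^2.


|z|^2 = 36+225 = 261
1/z = (6 - 15i)/261

1/z = 0.0230 - 0.0575i


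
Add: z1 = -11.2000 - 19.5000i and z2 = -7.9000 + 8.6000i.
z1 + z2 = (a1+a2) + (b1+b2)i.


Real: -11.2 - 7.9 = -19.1
Imag: -19.5 + 8.6 = -10.9

-19.1000 - 10.9000i


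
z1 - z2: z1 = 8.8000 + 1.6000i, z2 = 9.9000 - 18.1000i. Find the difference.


Real: 8.8 - 9.9 = -1.1
Imag: 1.6 + 18.1 = 19.7

-1.1000 + 19.7000i


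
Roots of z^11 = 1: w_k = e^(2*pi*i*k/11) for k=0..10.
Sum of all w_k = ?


The sum of all 11th roots of unity is 0.
Geometric series: (1 - w^11)/(1 - w) = (1-1)/(1-w) = 0 since w^11 = 1, w ≠ 1.
Alternatively: coefficient of z^10 in z^11 - 1 is 0.

0


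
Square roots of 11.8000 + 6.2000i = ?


|z| = sqrt(139.24+38.44) = 13.3297
sqrt((|z|+a)/2) = sqrt((13.3297+11.8)/2) = sqrt(12.5648) = 3.5447
sqrt((|z|-a)/2) = sqrt((13.3297-11.8)/2) = sqrt(0.7648) = 0.8745

±(3.5447 + 0.8745i) i.e. 3.5447 + 0.8745i and -3.5447 - 0.8745i


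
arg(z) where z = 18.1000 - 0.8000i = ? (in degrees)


Re = 18.1, Im = -0.8
arg = atan2(-0.8, 18.1) = -2.5308 degrees

arg(z) = -2.5308 degrees


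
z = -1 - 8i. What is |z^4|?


|z| = sqrt(1+64) = sqrt(65) = 8.0623
|z^4| = |z|^4 = (sqrt(65))^4 = 65^2 = 4225

|z^4| = 4225


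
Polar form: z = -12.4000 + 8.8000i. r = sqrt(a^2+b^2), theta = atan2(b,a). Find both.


r = sqrt(153.76+77.44) = sqrt(231.2) = 15.2053
theta = atan2(8.8, -12.4) = 144.6375 degrees

r = 15.2053, theta = 144.6375 degrees


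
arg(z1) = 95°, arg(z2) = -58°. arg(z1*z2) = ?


arg(z1*z2) = 95° - 58° = 37°
Normalized to (-180°, 180°]: 37°

37°


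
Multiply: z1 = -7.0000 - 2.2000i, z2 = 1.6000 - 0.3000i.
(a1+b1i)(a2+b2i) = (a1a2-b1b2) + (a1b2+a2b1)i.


Real = -7*1.6 - (-2.2)*(-0.3) = -11.2 - 0.66 = -11.86
Imag = -7*(-0.3) + 1.6*(-2.2) = 2.1 - (3.52) = -1.42

-11.8600 - 1.4200i


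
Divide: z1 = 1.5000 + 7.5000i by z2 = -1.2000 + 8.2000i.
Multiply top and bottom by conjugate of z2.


Conjugate of z2 = -1.2000 - 8.2000i
Numerator: (1.5000 + 7.5000i)(-1.2000 - 8.2000i) = 59.7000 - 21.3000i
Denominator: (-1.2)^2 + 8.2^2 = 68.68
Result = (59.7000 - 21.3000i)/68.68

0.8692 - 0.3101i


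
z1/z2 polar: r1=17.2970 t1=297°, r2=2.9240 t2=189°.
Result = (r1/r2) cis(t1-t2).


r = 17.2970 / 2.9240 = 5.9155
theta = 297° - 189° = 108° = 108° (mod 360)

5.9155 cis(108°)


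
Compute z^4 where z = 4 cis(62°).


r^4 = 4^4 = 256
n*theta = 4*62° = 248° = 248° (mod 360)
a = 256*cos(248°) = -95.8993
b = 256*sin(248°) = -237.3591

256 cis(248°) = -95.8993 - 237.3591i


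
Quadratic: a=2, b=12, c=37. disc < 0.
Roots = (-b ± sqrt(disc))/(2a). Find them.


disc = 12^2 - 4*2*37 = 144 - 296 = -152
sqrt(|disc|) = sqrt(152) = 12.3288
Real part = -12/(2*2) = -3.0000
Imag part = 12.3288/(2*2) = 3.0822

-3.0000 ± 3.0822i


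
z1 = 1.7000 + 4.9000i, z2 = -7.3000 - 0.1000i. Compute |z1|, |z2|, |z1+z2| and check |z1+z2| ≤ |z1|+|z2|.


|z1| = sqrt(1.7^2 + 4.9^2) = sqrt(26.9) = 5.1865
|z2| = sqrt((-7.3)^2 + (-0.1)^2) = sqrt(53.3) = 7.3007
z1+z2 = -5.6000 + 4.8000i
|z1+z2| = sqrt(54.4) = 7.3756
|z1|+|z2| = 5.1865 + 7.3007 = 12.4872

|z1+z2| = 7.3756 ≤ |z1|+|z2| = 12.4872 (verified)


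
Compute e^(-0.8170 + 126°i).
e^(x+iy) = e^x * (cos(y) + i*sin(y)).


e^-0.8170 = 0.4418
cos(126°) = -0.5878
sin(126°) = 0.809
Real = 0.4418*(-0.5878) = -0.2597
Imag = 0.4418*0.809 = 0.3574

-0.2597 + 0.3574i


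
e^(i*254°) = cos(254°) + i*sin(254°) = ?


cos(254°) = -0.2756
sin(254°) = -0.9613

e^(i*254°) = -0.2756 - 0.9613i


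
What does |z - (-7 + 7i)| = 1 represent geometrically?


|z - z0| = r is a circle with center z0 and radius r.
Center = (-7, 7), radius = 1

Circle with center (-7, 7) and radius 1


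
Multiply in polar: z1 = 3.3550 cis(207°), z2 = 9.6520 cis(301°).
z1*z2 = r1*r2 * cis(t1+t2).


r = 3.3550 * 9.6520 = 32.3825
theta = 207° + 301° = 508° = 148° (mod 360)

32.3825 cis(148°)


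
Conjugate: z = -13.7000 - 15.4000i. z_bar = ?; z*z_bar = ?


z_bar = -13.7000 + 15.4000i
z*z_bar = (-13.7)^2 + (-15.4)^2 = 187.69 + 237.16 = 424.85

z_bar = -13.7000 + 15.4000i, z*z_bar = 424.85


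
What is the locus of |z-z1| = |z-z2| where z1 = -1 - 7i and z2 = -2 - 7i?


Equal distances means the locus is the perpendicular bisector of z1 and z2.
Midpoint = ((-1+(-2))/2, (-7+(-7))/2) = (-1.5000, -7.0000)

Perpendicular bisector through (-1.5000, -7.0000)


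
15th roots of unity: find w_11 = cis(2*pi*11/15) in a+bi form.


Angle = 360*11/15 = 264°
a = cos(264°) = -0.1045
b = sin(264°) = -0.9945

-0.1045 - 0.9945i


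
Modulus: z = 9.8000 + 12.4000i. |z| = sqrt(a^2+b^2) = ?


|z| = sqrt(9.8^2 + 12.4^2) = sqrt(96.04 + 153.76) = sqrt(249.8) = 15.8051

|z| = 15.8051


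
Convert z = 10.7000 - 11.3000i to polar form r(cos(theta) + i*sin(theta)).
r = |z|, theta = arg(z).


r = sqrt(114.49+127.69) = sqrt(242.18) = 15.5621
theta = atan2(-11.3, 10.7) = -46.5622 degrees

r = 15.5621, theta = -46.5622 degrees


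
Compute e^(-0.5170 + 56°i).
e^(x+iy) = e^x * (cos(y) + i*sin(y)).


e^-0.5170 = 0.5963
cos(56°) = 0.5592
sin(56°) = 0.82904
Real = 0.5963*0.5592 = 0.3335
Imag = 0.5963*0.82904 = 0.4944

0.3335 + 0.4944i


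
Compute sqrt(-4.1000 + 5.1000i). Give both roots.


|z| = sqrt(16.81+26.01) = 6.5437
sqrt((|z|+a)/2) = sqrt((6.5437+(-4.1))/2) = sqrt(1.2218) = 1.1054
sqrt((|z|-a)/2) = sqrt((6.5437-(-4.1))/2) = sqrt(5.3218) = 2.3069

±(1.1054 + 2.3069i) i.e. 1.1054 + 2.3069i and -1.1054 - 2.3069i


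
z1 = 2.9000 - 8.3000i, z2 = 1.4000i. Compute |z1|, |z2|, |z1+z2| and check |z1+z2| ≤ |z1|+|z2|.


|z1| = sqrt(2.9^2 + (-8.3)^2) = sqrt(77.3) = 8.7920
|z2| = sqrt(0^2 + 1.4^2) = sqrt(1.96) = 1.4000
z1+z2 = 2.9000 - 6.9000i
|z1+z2| = sqrt(56.02) = 7.4847
|z1|+|z2| = 8.7920 + 1.4000 = 10.1920

|z1+z2| = 7.4847 ≤ |z1|+|z2| = 10.1920 (verified)


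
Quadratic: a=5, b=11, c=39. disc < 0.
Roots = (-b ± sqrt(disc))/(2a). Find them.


disc = 11^2 - 4*5*39 = 121 - 780 = -659
sqrt(|disc|) = sqrt(659) = 25.6710
Real part = -11/(2*5) = -1.1000
Imag part = 25.6710/(2*5) = 2.5671

-1.1000 ± 2.5671i


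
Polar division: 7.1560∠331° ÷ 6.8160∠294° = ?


r = 7.1560 / 6.8160 = 1.0499
theta = 331° - 294° = 37° = 37° (mod 360)

1.0499 cis(37°)


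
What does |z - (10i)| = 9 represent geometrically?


|z - z0| = r is a circle with center z0 and radius r.
Center = (0, 10), radius = 9

Circle with center (0, 10) and radius 9


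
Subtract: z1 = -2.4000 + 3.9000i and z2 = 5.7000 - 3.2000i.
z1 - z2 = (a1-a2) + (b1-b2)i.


Real: -2.4 - 5.7 = -8.1
Imag: 3.9 + 3.2 = 7.1

-8.1000 + 7.1000i


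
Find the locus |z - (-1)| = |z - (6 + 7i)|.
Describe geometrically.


Equal distances means the locus is the perpendicular bisector of z1 and z2.
Midpoint = ((-1+6)/2, (0+7)/2) = (2.5000, 3.5000)

Perpendicular bisector through (2.5000, 3.5000)


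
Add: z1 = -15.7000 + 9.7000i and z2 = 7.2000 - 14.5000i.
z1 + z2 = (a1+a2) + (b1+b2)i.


Real: -15.7 + 7.2 = -8.5
Imag: 9.7 - 14.5 = -4.8

-8.5000 - 4.8000i


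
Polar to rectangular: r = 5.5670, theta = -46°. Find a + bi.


a = 5.5670*cos(-46°) = 5.5670*0.69466 = 3.8672
b = 5.5670*sin(-46°) = 5.5670*(-0.71934) = -4.0046

3.8672 - 4.0046i


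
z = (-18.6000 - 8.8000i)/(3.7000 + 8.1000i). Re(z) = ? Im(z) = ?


Multiply by conjugate: (-18.6000 - 8.8000i)(3.7000 - 8.1000i) / (3.7^2 + 8.1^2)
Numerator real = -18.6*3.7 - (8.8)*8.1 = -140.1
Numerator imag = -8.8*3.7 - (-18.6)*8.1 = 118.1
Denominator = 79.3
Re(z) = -140.1/79.3 = -1.7667
Im(z) = 118.1/79.3 = 1.4893

Re(z) = -1.7667, Im(z) = 1.4893


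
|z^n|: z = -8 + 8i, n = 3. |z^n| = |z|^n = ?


|z| = sqrt(64+64) = sqrt(128) = 11.3137
|z^3| = |z|^3 = (sqrt(128))^3 = 128*sqrt(128)

|z^3| = 128*sqrt(128) ≈ 1448.1547


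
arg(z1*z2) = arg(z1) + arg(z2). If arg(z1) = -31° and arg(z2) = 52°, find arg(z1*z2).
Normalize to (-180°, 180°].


arg(z1*z2) = -31° + 52° = 21°
Normalized to (-180°, 180°]: 21°

21°


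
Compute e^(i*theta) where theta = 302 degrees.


cos(302°) = 0.5299
sin(302°) = -0.8480

e^(i*302°) = 0.5299 - 0.8480i


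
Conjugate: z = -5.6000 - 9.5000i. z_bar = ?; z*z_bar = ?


z_bar = -5.6000 + 9.5000i
z*z_bar = (-5.6)^2 + (-9.5)^2 = 31.36 + 90.25 = 121.61

z_bar = -5.6000 + 9.5000i, z*z_bar = 121.61


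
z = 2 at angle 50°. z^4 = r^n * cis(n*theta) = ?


r^4 = 2^4 = 16
n*theta = 4*50° = 200° = 200° (mod 360)
a = 16*cos(200°) = -15.0351
b = 16*sin(200°) = -5.4723

16 cis(200°) = -15.0351 - 5.4723i


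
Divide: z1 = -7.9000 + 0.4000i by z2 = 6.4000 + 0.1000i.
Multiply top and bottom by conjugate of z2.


Conjugate of z2 = 6.4000 - 0.1000i
Numerator: (-7.9000 + 0.4000i)(6.4000 - 0.1000i) = -50.5200 + 3.3500i
Denominator: 6.4^2 + 0.1^2 = 40.97
Result = (-50.5200 + 3.3500i)/40.97

-1.2331 + 0.0818i


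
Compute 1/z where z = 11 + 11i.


|z|^2 = 121+121 = 242
1/z = (11 - 11i)/242

1/z = 0.0455 - 0.0455i


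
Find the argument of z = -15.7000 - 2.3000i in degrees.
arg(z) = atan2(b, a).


Re = -15.7, Im = -2.3
arg = atan2(-2.3, -15.7) = -171.6656 degrees

arg(z) = -171.6656 degrees


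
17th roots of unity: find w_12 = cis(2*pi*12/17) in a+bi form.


Angle = 360*12/17 = 254.1176°
a = cos(254.1176°) = -0.2737
b = sin(254.1176°) = -0.9618

-0.2737 - 0.9618i


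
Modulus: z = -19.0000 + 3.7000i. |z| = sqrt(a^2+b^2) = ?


|z| = sqrt((-19)^2 + 3.7^2) = sqrt(361 + 13.69) = sqrt(374.69) = 19.3569

|z| = 19.3569


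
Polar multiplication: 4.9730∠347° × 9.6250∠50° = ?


r = 4.9730 * 9.6250 = 47.8651
theta = 347° + 50° = 397° = 37° (mod 360)

47.8651 cis(37°)


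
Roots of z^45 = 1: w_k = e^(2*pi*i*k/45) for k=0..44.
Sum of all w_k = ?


The sum of all 45th roots of unity is 0.
Geometric series: (1 - w^45)/(1 - w) = (1-1)/(1-w) = 0 since w^45 = 1, w ≠ 1.
Alternatively: coefficient of z^44 in z^45 - 1 is 0.

0


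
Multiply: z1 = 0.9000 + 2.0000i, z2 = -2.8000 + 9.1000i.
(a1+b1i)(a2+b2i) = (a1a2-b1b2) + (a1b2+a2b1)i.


Real = 0.9*(-2.8) - 2*9.1 = -2.52 - 18.2 = -20.72
Imag = 0.9*9.1 - (2.8)*2 = 8.19 - (5.6) = 2.59

-20.7200 + 2.5900i


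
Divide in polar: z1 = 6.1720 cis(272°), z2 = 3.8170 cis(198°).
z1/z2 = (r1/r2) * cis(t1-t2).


r = 6.1720 / 3.8170 = 1.6170
theta = 272° - 198° = 74° = 74° (mod 360)

1.6170 cis(74°)


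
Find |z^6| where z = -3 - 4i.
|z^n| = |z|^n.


|z| = sqrt(9+16) = sqrt(25) = 5
|z^6| = |z|^6 = 5^6 = 15625

|z^6| = 15625


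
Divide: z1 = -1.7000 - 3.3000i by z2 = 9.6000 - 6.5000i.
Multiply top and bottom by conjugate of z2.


Conjugate of z2 = 9.6000 + 6.5000i
Numerator: (-1.7000 - 3.3000i)(9.6000 + 6.5000i) = 5.1300 - 42.7300i
Denominator: 9.6^2 + (-6.5)^2 = 134.41
Result = (5.1300 - 42.7300i)/134.41

0.0382 - 0.3179i


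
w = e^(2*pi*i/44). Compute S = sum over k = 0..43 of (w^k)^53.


The roots are w_k = w^k with w = e^(2*pi*i/44), and (w^k)^53 = (w^53)^k.
So S = 1 + u + u^2 + ... + u^(43) with u = w^53.
53 = 1*44 + 9, so 53 is not a multiple of 44: u = (w^44)^1 * w^9 = w^9 ≠ 1 (w is a primitive 44th root), while u^44 = (w^44)^53 = 1.
Geometric series: S = (1 - u^44)/(1 - u) = (1 - 1)/(1 - u) = 0

S = 0


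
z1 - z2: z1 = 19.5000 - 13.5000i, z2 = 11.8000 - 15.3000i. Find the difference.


Real: 19.5 - 11.8 = 7.7
Imag: -13.5 + 15.3 = 1.8

7.7000 + 1.8000i


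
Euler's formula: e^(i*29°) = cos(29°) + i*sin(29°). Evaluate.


cos(29°) = 0.8746
sin(29°) = 0.4848

e^(i*29°) = 0.8746 + 0.4848i


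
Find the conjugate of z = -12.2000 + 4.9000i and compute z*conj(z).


z_bar = -12.2000 - 4.9000i
z*z_bar = (-12.2)^2 + 4.9^2 = 148.84 + 24.01 = 172.85

z_bar = -12.2000 - 4.9000i, z*z_bar = 172.85


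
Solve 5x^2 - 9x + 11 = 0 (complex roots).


disc = (-9)^2 - 4*5*11 = 81 - 220 = -139
sqrt(|disc|) = sqrt(139) = 11.7898
Real part = 9/(2*5) = 0.9000
Imag part = 11.7898/(2*5) = 1.1790

0.9000 ± 1.1790i


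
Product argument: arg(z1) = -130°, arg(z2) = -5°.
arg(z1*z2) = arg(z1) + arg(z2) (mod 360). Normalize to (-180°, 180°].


arg(z1*z2) = -130° - 5° = -135°
Normalized to (-180°, 180°]: -135°

-135°


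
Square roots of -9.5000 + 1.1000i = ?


|z| = sqrt(90.25+1.21) = 9.5635
sqrt((|z|+a)/2) = sqrt((9.5635+(-9.5))/2) = sqrt(0.0317) = 0.1781
sqrt((|z|-a)/2) = sqrt((9.5635-(-9.5))/2) = sqrt(9.5317) = 3.0874

±(0.1781 + 3.0874i) i.e. 0.1781 + 3.0874i and -0.1781 - 3.0874i


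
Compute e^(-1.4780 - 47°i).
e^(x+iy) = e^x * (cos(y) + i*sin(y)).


e^-1.4780 = 0.2281
cos(-47°) = 0.682
sin(-47°) = -0.7314
Real = 0.2281*0.682 = 0.1556
Imag = 0.2281*(-0.7314) = -0.1668

0.1556 - 0.1668i


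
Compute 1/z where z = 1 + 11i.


|z|^2 = 1+121 = 122
1/z = (1 - 11i)/122

1/z = 0.0082 - 0.0902i


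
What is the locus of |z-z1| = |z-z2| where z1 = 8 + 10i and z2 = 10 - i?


Equal distances means the locus is the perpendicular bisector of z1 and z2.
Midpoint = ((8+10)/2, (10+(-1))/2) = (9.0000, 4.5000)

Perpendicular bisector through (9.0000, 4.5000)


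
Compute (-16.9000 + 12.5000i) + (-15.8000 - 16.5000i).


Real: -16.9 - 15.8 = -32.7
Imag: 12.5 - 16.5 = -4

-32.7000 - 4.0000i


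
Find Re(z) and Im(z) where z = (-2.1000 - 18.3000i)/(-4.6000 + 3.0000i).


Multiply by conjugate: (-2.1000 - 18.3000i)(-4.6000 - 3.0000i) / ((-4.6)^2 + 3^2)
Numerator real = -2.1*(-4.6) - (18.3)*3 = -45.24
Numerator imag = -18.3*(-4.6) - (-2.1)*3 = 90.48
Denominator = 30.16
Re(z) = -45.24/30.16 = -1.5000
Im(z) = 90.48/30.16 = 3.0000

Re(z) = -1.5000, Im(z) = 3.0000


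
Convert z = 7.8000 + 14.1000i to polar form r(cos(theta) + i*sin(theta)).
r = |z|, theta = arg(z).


r = sqrt(60.84+198.81) = sqrt(259.65) = 16.1137
theta = atan2(14.1, 7.8) = 61.0490 degrees

r = 16.1137, theta = 61.0490 degrees


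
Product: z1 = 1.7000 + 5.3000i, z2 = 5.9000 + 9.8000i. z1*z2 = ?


Real = 1.7*5.9 - 5.3*9.8 = 10.03 - 51.94 = -41.91
Imag = 1.7*9.8 + 5.9*5.3 = 16.66 + 31.27 = 47.93

-41.9100 + 47.9300i


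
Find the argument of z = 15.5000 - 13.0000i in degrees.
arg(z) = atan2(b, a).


Re = 15.5, Im = -13
arg = atan2(-13, 15.5) = -39.9869 degrees

arg(z) = -39.9869 degrees


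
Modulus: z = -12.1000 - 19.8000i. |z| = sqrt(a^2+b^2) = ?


|z| = sqrt((-12.1)^2 + (-19.8)^2) = sqrt(146.41 + 392.04) = sqrt(538.45) = 23.2045

|z| = 23.2045


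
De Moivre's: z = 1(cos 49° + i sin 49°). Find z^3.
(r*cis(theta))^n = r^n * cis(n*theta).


r^3 = 1^3 = 1
n*theta = 3*49° = 147° = 147° (mod 360)
a = 1*cos(147°) = -0.8387
b = 1*sin(147°) = 0.5446

1 cis(147°) = -0.8387 + 0.5446i


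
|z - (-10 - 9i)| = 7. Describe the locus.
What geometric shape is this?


|z - z0| = r is a circle with center z0 and radius r.
Center = (-10, -9), radius = 7

Circle with center (-10, -9) and radius 7


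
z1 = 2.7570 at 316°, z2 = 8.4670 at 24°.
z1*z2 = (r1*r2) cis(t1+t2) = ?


r = 2.7570 * 8.4670 = 23.3435
theta = 316° + 24° = 340° = 340° (mod 360)

23.3435 cis(340°)


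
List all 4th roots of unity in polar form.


The 4th roots of unity are cis(360k/4°) for k=0..3
Angle step = 360/4 = 90°
Primitive root: cis(90°)
Primitive root = 0 + 1.0000i

4 roots at angles: 0°, 90°, 180°, 270°


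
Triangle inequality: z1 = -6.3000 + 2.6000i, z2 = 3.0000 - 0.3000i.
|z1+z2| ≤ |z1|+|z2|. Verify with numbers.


|z1| = sqrt((-6.3)^2 + 2.6^2) = sqrt(46.45) = 6.8154
|z2| = sqrt(3^2 + (-0.3)^2) = sqrt(9.09) = 3.0150
z1+z2 = -3.3000 + 2.3000i
|z1+z2| = sqrt(16.18) = 4.0224
|z1|+|z2| = 6.8154 + 3.0150 = 9.8304

|z1+z2| = 4.0224 ≤ |z1|+|z2| = 9.8304 (verified)


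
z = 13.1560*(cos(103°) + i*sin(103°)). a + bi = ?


a = 13.1560*cos(103°) = 13.1560*(-0.224951) = -2.9595
b = 13.1560*sin(103°) = 13.1560*0.97437 = 12.8188

-2.9595 + 12.8188i


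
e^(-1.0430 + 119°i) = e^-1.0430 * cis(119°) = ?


e^-1.0430 = 0.3524
cos(119°) = -0.4848
sin(119°) = 0.8746
Real = 0.3524*(-0.4848) = -0.1708
Imag = 0.3524*0.8746 = 0.3082

-0.1708 + 0.3082i


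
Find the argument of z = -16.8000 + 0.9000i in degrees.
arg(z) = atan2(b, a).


Re = -16.8, Im = 0.9
arg = atan2(0.9, -16.8) = 176.9335 degrees

arg(z) = 176.9335 degrees


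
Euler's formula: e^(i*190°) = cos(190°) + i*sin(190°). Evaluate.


cos(190°) = -0.9848
sin(190°) = -0.1736

e^(i*190°) = -0.9848 - 0.1736i


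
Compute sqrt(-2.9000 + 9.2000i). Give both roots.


|z| = sqrt(8.41+84.64) = 9.6462
sqrt((|z|+a)/2) = sqrt((9.6462+(-2.9))/2) = sqrt(3.3731) = 1.8366
sqrt((|z|-a)/2) = sqrt((9.6462-(-2.9))/2) = sqrt(6.2731) = 2.5046

±(1.8366 + 2.5046i) i.e. 1.8366 + 2.5046i and -1.8366 - 2.5046i


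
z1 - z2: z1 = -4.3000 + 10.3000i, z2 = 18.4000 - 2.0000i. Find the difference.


Real: -4.3 - 18.4 = -22.7
Imag: 10.3 + 2 = 12.3

-22.7000 + 12.3000i


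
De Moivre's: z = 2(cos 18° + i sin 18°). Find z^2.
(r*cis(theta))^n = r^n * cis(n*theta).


r^2 = 2^2 = 4
n*theta = 2*18° = 36° = 36° (mod 360)
a = 4*cos(36°) = 3.2361
b = 4*sin(36°) = 2.3511

4 cis(36°) = 3.2361 + 2.3511i


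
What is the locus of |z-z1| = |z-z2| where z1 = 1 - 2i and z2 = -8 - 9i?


Equal distances means the locus is the perpendicular bisector of z1 and z2.
Midpoint = ((1+(-8))/2, (-2+(-9))/2) = (-3.5000, -5.5000)

Perpendicular bisector through (-3.5000, -5.5000)


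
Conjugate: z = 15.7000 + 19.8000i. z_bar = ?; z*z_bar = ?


z_bar = 15.7000 - 19.8000i
z*z_bar = 15.7^2 + 19.8^2 = 246.49 + 392.04 = 638.53

z_bar = 15.7000 - 19.8000i, z*z_bar = 638.53


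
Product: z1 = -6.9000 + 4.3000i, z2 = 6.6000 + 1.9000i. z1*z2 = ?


Real = -6.9*6.6 - 4.3*1.9 = -45.54 - 8.17 = -53.71
Imag = -6.9*1.9 + 6.6*4.3 = -13.11 + 28.38 = 15.27

-53.7100 + 15.2700i


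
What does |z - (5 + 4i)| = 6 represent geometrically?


|z - z0| = r is a circle with center z0 and radius r.
Center = (5, 4), radius = 6

Circle with center (5, 4) and radius 6


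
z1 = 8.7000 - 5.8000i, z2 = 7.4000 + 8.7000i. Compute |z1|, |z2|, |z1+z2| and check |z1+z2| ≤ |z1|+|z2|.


|z1| = sqrt(8.7^2 + (-5.8)^2) = sqrt(109.33) = 10.4561
|z2| = sqrt(7.4^2 + 8.7^2) = sqrt(130.45) = 11.4215
z1+z2 = 16.1000 + 2.9000i
|z1+z2| = sqrt(267.62) = 16.3591
|z1|+|z2| = 10.4561 + 11.4215 = 21.8776

|z1+z2| = 16.3591 ≤ |z1|+|z2| = 21.8776 (verified)


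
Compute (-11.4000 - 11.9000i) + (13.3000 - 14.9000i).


Real: -11.4 + 13.3 = 1.9
Imag: -11.9 - 14.9 = -26.8

1.9000 - 26.8000i


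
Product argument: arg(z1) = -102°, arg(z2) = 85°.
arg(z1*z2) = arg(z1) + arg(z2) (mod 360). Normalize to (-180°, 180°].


arg(z1*z2) = -102° + 85° = -17°
Normalized to (-180°, 180°]: -17°

-17°


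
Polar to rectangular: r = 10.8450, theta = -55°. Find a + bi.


a = 10.8450*cos(-55°) = 10.8450*0.573576 = 6.2204
b = 10.8450*sin(-55°) = 10.8450*(-0.81915) = -8.8837

6.2204 - 8.8837i


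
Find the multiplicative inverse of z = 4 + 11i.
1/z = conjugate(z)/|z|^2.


|z|^2 = 16+121 = 137
1/z = (4 - 11i)/137

1/z = 0.0292 - 0.0803i


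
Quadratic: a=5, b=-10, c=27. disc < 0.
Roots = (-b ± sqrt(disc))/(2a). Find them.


disc = (-10)^2 - 4*5*27 = 100 - 540 = -440
sqrt(|disc|) = sqrt(440) = 20.9762
Real part = 10/(2*5) = 1.0000
Imag part = 20.9762/(2*5) = 2.0976

1.0000 ± 2.0976i


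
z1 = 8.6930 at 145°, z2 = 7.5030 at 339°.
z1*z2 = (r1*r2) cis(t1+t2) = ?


r = 8.6930 * 7.5030 = 65.2236
theta = 145° + 339° = 484° = 124° (mod 360)

65.2236 cis(124°)


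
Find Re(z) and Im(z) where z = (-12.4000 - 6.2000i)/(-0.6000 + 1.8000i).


Multiply by conjugate: (-12.4000 - 6.2000i)(-0.6000 - 1.8000i) / ((-0.6)^2 + 1.8^2)
Numerator real = -12.4*(-0.6) - (6.2)*1.8 = -3.72
Numerator imag = -6.2*(-0.6) - (-12.4)*1.8 = 26.04
Denominator = 3.6
Re(z) = -3.72/3.6 = -1.0333
Im(z) = 26.04/3.6 = 7.2333

Re(z) = -1.0333, Im(z) = 7.2333


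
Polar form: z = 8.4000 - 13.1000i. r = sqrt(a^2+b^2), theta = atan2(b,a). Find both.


r = sqrt(70.56+171.61) = sqrt(242.17) = 15.5618
theta = atan2(-13.1, 8.4) = -57.3311 degrees

r = 15.5618, theta = -57.3311 degrees


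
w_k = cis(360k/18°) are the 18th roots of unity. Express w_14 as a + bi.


Angle = 360*14/18 = 280°
a = cos(280°) = 0.1736
b = sin(280°) = -0.9848

0.1736 - 0.9848i


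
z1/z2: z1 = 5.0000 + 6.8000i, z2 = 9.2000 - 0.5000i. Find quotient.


Conjugate of z2 = 9.2000 + 0.5000i
Numerator: (5.0000 + 6.8000i)(9.2000 + 0.5000i) = 42.6000 + 65.0600i
Denominator: 9.2^2 + (-0.5)^2 = 84.89
Result = (42.6000 + 65.0600i)/84.89

0.5018 + 0.7664i


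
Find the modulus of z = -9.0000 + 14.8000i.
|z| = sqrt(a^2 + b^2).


|z| = sqrt((-9)^2 + 14.8^2) = sqrt(81 + 219.04) = sqrt(300.04) = 17.3217

|z| = 17.3217


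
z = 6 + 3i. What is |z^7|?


|z| = sqrt(36+9) = sqrt(45) = 6.7082
|z^7| = |z|^7 = (sqrt(45))^7 = 45^3 * sqrt(45) = 91125*sqrt(45)

|z^7| = 91125*sqrt(45) ≈ 611285.0833


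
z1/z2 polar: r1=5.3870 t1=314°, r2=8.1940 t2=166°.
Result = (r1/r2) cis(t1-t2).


r = 5.3870 / 8.1940 = 0.6574
theta = 314° - 166° = 148° = 148° (mod 360)

0.6574 cis(148°)


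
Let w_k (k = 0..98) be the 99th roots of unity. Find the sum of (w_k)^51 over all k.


The roots are w_k = w^k with w = e^(2*pi*i/99), and (w^k)^51 = (w^51)^k.
So S = 1 + u + u^2 + ... + u^(98) with u = w^51.
51 = 0*99 + 51, so 51 is not a multiple of 99: u = w^51 ≠ 1 (w is a primitive 99th root), while u^99 = (w^99)^51 = 1.
Geometric series: S = (1 - u^99)/(1 - u) = (1 - 1)/(1 - u) = 0

S = 0
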